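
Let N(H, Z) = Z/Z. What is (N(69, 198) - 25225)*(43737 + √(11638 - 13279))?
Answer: -1103222088 - 25224*I*√1641 ≈ -1.1032e+9 - 1.0218e+6*I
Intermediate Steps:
N(H, Z) = 1
(N(69, 198) - 25225)*(43737 + √(11638 - 13279)) = (1 - 25225)*(43737 + √(11638 - 13279)) = -25224*(43737 + √(-1641)) = -25224*(43737 + I*√1641) = -1103222088 - 25224*I*√1641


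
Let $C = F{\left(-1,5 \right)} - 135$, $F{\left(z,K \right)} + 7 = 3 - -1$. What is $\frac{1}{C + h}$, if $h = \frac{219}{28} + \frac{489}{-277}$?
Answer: $- \frac{7756}{1023357} \approx -0.007579$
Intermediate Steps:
$F{\left(z,K \right)} = -3$ ($F{\left(z,K \right)} = -7 + \left(3 - -1\right) = -7 + \left(3 + 1\right) = -7 + 4 = -3$)
$h = \frac{46971}{7756}$ ($h = 219 \cdot \frac{1}{28} + 489 \left(- \frac{1}{277}\right) = \frac{219}{28} - \frac{489}{277} = \frac{46971}{7756} \approx 6.0561$)
$C = -138$ ($C = -3 - 135 = -138$)
$\frac{1}{C + h} = \frac{1}{-138 + \frac{46971}{7756}} = \frac{1}{- \frac{1023357}{7756}} = - \frac{7756}{1023357}$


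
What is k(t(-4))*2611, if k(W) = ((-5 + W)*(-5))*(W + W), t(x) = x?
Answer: -939960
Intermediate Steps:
k(W) = 2*W*(25 - 5*W) (k(W) = (25 - 5*W)*(2*W) = 2*W*(25 - 5*W))
k(t(-4))*2611 = (10*(-4)*(5 - 1*(-4)))*2611 = (10*(-4)*(5 + 4))*2611 = (10*(-4)*9)*2611 = -360*2611 = -939960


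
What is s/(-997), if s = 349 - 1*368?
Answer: 19/997 ≈ 0.019057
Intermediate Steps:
s = -19 (s = 349 - 368 = -19)
s/(-997) = -19/(-997) = -19*(-1/997) = 19/997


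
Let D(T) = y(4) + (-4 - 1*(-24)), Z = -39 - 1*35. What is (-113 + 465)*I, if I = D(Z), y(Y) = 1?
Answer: 7392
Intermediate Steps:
Z = -74 (Z = -39 - 35 = -74)
D(T) = 21 (D(T) = 1 + (-4 - 1*(-24)) = 1 + (-4 + 24) = 1 + 20 = 21)
I = 21
(-113 + 465)*I = (-113 + 465)*21 = 352*21 = 7392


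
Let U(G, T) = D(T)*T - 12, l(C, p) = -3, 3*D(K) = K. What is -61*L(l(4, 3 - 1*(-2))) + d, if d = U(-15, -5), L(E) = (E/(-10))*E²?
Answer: -5051/30 ≈ -168.37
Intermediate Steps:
D(K) = K/3
U(G, T) = -12 + T²/3 (U(G, T) = (T/3)*T - 12 = T²/3 - 12 = -12 + T²/3)
L(E) = -E³/10 (L(E) = (E*(-⅒))*E² = (-E/10)*E² = -E³/10)
d = -11/3 (d = -12 + (⅓)*(-5)² = -12 + (⅓)*25 = -12 + 25/3 = -11/3 ≈ -3.6667)
-61*L(l(4, 3 - 1*(-2))) + d = -(-61)*(-3)³/10 - 11/3 = -(-61)*(-27)/10 - 11/3 = -61*27/10 - 11/3 = -1647/10 - 11/3 = -5051/30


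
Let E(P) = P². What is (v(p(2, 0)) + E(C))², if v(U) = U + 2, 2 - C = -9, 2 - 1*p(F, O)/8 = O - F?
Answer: 24025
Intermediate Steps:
p(F, O) = 16 - 8*O + 8*F (p(F, O) = 16 - 8*(O - F) = 16 + (-8*O + 8*F) = 16 - 8*O + 8*F)
C = 11 (C = 2 - 1*(-9) = 2 + 9 = 11)
v(U) = 2 + U
(v(p(2, 0)) + E(C))² = ((2 + (16 - 8*0 + 8*2)) + 11²)² = ((2 + (16 + 0 + 16)) + 121)² = ((2 + 32) + 121)² = (34 + 121)² = 155² = 24025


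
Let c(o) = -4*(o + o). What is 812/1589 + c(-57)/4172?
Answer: 146866/236761 ≈ 0.62031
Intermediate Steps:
c(o) = -8*o
812/1589 + c(-57)/4172 = 812/1589 - 8*(-57)/4172 = 812*(1/1589) + 456*(1/4172) = 116/227 + 114/1043 = 146866/236761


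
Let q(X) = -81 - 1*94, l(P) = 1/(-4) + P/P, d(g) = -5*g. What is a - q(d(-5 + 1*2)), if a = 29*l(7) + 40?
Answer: 947/4 ≈ 236.75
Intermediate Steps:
l(P) = ¾ (l(P) = 1*(-¼) + 1 = -¼ + 1 = ¾)
q(X) = -175 (q(X) = -81 - 94 = -175)
a = 247/4 (a = 29*(¾) + 40 = 87/4 + 40 = 247/4 ≈ 61.750)
a - q(d(-5 + 1*2)) = 247/4 - 1*(-175) = 247/4 + 175 = 947/4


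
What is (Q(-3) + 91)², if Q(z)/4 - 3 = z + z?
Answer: 6241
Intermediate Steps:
Q(z) = 12 + 8*z (Q(z) = 12 + 4*(z + z) = 12 + 4*(2*z) = 12 + 8*z)
(Q(-3) + 91)² = ((12 + 8*(-3)) + 91)² = ((12 - 24) + 91)² = (-12 + 91)² = 79² = 6241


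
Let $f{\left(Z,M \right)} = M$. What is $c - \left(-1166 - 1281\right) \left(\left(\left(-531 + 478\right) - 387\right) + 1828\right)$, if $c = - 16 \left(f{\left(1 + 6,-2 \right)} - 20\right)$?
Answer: $3396788$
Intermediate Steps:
$c = 352$ ($c = - 16 \left(-2 - 20\right) = \left(-16\right) \left(-22\right) = 352$)
$c - \left(-1166 - 1281\right) \left(\left(\left(-531 + 478\right) - 387\right) + 1828\right) = 352 - \left(-1166 - 1281\right) \left(\left(\left(-531 + 478\right) - 387\right) + 1828\right) = 352 - - 2447 \left(\left(-53 - 387\right) + 1828\right) = 352 - - 2447 \left(-440 + 1828\right) = 352 - \left(-2447\right) 1388 = 352 - -3396436 = 352 + 3396436 = 3396788$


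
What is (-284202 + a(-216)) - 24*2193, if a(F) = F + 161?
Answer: -336889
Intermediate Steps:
a(F) = 161 + F
(-284202 + a(-216)) - 24*2193 = (-284202 + (161 - 216)) - 24*2193 = (-284202 - 55) - 52632 = -284257 - 52632 = -336889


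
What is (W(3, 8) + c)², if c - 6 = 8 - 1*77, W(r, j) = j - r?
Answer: 3364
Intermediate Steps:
c = -63 (c = 6 + (8 - 1*77) = 6 + (8 - 77) = 6 - 69 = -63)
(W(3, 8) + c)² = ((8 - 1*3) - 63)² = ((8 - 3) - 63)² = (5 - 63)² = (-58)² = 3364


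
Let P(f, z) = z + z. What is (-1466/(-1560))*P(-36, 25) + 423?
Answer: 36659/78 ≈ 469.99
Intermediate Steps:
P(f, z) = 2*z
(-1466/(-1560))*P(-36, 25) + 423 = (-1466/(-1560))*(2*25) + 423 = -1466*(-1/1560)*50 + 423 = (733/780)*50 + 423 = 3665/78 + 423 = 36659/78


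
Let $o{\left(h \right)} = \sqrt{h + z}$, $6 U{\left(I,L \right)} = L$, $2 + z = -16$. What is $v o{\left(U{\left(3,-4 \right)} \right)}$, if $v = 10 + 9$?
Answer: $\frac{38 i \sqrt{42}}{3} \approx 82.089 i$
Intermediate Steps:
$z = -18$ ($z = -2 - 16 = -18$)
$U{\left(I,L \right)} = \frac{L}{6}$
$v = 19$
$o{\left(h \right)} = \sqrt{-18 + h}$ ($o{\left(h \right)} = \sqrt{h - 18} = \sqrt{-18 + h}$)
$v o{\left(U{\left(3,-4 \right)} \right)} = 19 \sqrt{-18 + \frac{1}{6} \left(-4\right)} = 19 \sqrt{-18 - \frac{2}{3}} = 19 \sqrt{- \frac{56}{3}} = 19 \frac{2 i \sqrt{42}}{3} = \frac{38 i \sqrt{42}}{3}$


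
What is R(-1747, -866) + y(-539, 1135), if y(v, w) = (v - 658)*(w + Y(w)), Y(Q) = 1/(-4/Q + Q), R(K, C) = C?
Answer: -583762522492/429407 ≈ -1.3595e+6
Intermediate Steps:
Y(Q) = 1/(Q - 4/Q)
y(v, w) = (-658 + v)*(w + w/(-4 + w²)) (y(v, w) = (v - 658)*(w + w/(-4 + w²)) = (-658 + v)*(w + w/(-4 + w²)))
R(-1747, -866) + y(-539, 1135) = -866 + 1135*(-658 - 539 + (-658 - 539)*(-4 + 1135²))/(-4 + 1135²) = -866 + 1135*(-658 - 539 - 1197*(-4 + 1288225))/(-4 + 1288225) = -866 + 1135*(-658 - 539 - 1197*1288221)/1288221 = -866 + 1135*(1/1288221)*(-658 - 539 - 1542000537) = -866 + 1135*(1/1288221)*(-1542001734) = -866 - 583390656030/429407 = -583762522492/429407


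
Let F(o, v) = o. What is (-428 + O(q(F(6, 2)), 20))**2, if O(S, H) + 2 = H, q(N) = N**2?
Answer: 168100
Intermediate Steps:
O(S, H) = -2 + H
(-428 + O(q(F(6, 2)), 20))**2 = (-428 + (-2 + 20))**2 = (-428 + 18)**2 = (-410)**2 = 168100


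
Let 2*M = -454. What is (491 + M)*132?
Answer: 34848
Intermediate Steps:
M = -227 (M = (1/2)*(-454) = -227)
(491 + M)*132 = (491 - 227)*132 = 264*132 = 34848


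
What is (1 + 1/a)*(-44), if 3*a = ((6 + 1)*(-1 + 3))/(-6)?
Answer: 88/7 ≈ 12.571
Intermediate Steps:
a = -7/9 (a = (((6 + 1)*(-1 + 3))/(-6))/3 = ((7*2)*(-1/6))/3 = (14*(-1/6))/3 = (1/3)*(-7/3) = -7/9 ≈ -0.77778)
(1 + 1/a)*(-44) = (1 + 1/(-7/9))*(-44) = (1 - 9/7)*(-44) = -2/7*(-44) = 88/7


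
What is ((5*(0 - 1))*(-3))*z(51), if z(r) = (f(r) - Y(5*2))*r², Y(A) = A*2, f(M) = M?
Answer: 1209465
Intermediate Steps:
Y(A) = 2*A
z(r) = r²*(-20 + r) (z(r) = (r - 2*5*2)*r² = (r - 2*10)*r² = (r - 1*20)*r² = (r - 20)*r² = (-20 + r)*r² = r²*(-20 + r))
((5*(0 - 1))*(-3))*z(51) = ((5*(0 - 1))*(-3))*(51²*(-20 + 51)) = ((5*(-1))*(-3))*(2601*31) = -5*(-3)*80631 = 15*80631 = 1209465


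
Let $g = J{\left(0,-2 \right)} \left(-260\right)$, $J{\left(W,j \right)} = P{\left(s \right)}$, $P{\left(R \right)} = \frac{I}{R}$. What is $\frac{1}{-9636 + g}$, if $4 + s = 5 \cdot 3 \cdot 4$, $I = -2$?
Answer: $- \frac{7}{67387} \approx -0.00010388$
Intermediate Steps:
$s = 56$ ($s = -4 + 5 \cdot 3 \cdot 4 = -4 + 15 \cdot 4 = -4 + 60 = 56$)
$P{\left(R \right)} = - \frac{2}{R}$
$J{\left(W,j \right)} = - \frac{1}{28}$ ($J{\left(W,j \right)} = - \frac{2}{56} = \left(-2\right) \frac{1}{56} = - \frac{1}{28}$)
$g = \frac{65}{7}$ ($g = \left(- \frac{1}{28}\right) \left(-260\right) = \frac{65}{7} \approx 9.2857$)
$\frac{1}{-9636 + g} = \frac{1}{-9636 + \frac{65}{7}} = \frac{1}{- \frac{67387}{7}} = - \frac{7}{67387}$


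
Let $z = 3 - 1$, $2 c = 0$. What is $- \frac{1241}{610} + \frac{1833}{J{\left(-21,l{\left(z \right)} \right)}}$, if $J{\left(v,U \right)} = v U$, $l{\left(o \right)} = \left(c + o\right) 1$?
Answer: $- \frac{97521}{2135} \approx -45.677$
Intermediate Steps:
$c = 0$ ($c = \frac{1}{2} \cdot 0 = 0$)
$z = 2$ ($z = 3 - 1 = 2$)
$l{\left(o \right)} = o$ ($l{\left(o \right)} = \left(0 + o\right) 1 = o 1 = o$)
$J{\left(v,U \right)} = U v$
$- \frac{1241}{610} + \frac{1833}{J{\left(-21,l{\left(z \right)} \right)}} = - \frac{1241}{610} + \frac{1833}{2 \left(-21\right)} = \left(-1241\right) \frac{1}{610} + \frac{1833}{-42} = - \frac{1241}{610} + 1833 \left(- \frac{1}{42}\right) = - \frac{1241}{610} - \frac{611}{14} = - \frac{97521}{2135}$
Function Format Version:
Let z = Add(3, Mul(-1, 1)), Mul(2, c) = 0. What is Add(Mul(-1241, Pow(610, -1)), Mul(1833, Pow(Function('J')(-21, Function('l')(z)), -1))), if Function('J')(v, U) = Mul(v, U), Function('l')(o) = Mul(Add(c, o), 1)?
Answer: Rational(-97521, 2135) ≈ -45.677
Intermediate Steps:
c = 0 (c = Mul(Rational(1, 2), 0) = 0)
z = 2 (z = Add(3, -1) = 2)
Function('l')(o) = o (Function('l')(o) = Mul(Add(0, o), 1) = Mul(o, 1) = o)
Function('J')(v, U) = Mul(U, v)
Add(Mul(-1241, Pow(610, -1)), Mul(1833, Pow(Function('J')(-21, Function('l')(z)), -1))) = Add(Mul(-1241, Pow(610, -1)), Mul(1833, Pow(Mul(2, -21), -1))) = Add(Mul(-1241, Rational(1, 610)), Mul(1833, Pow(-42, -1))) = Add(Rational(-1241, 610), Mul(1833, Rational(-1, 42))) = Add(Rational(-1241, 610), Rational(-611, 14)) = Rational(-97521, 2135)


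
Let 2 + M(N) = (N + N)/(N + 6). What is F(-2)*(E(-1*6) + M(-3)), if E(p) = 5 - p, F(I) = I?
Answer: -14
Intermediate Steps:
M(N) = -2 + 2*N/(6 + N) (M(N) = -2 + (N + N)/(N + 6) = -2 + (2*N)/(6 + N) = -2 + 2*N/(6 + N))
F(-2)*(E(-1*6) + M(-3)) = -2*((5 - (-1)*6) - 12/(6 - 3)) = -2*((5 - 1*(-6)) - 12/3) = -2*((5 + 6) - 12*1/3) = -2*(11 - 4) = -2*7 = -14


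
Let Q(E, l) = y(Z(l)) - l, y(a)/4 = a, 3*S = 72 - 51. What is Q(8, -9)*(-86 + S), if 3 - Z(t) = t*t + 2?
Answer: 24569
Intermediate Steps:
S = 7 (S = (72 - 51)/3 = (1/3)*21 = 7)
Z(t) = 1 - t**2 (Z(t) = 3 - (t*t + 2) = 3 - (t**2 + 2) = 3 - (2 + t**2) = 3 + (-2 - t**2) = 1 - t**2)
y(a) = 4*a
Q(E, l) = 4 - l - 4*l**2 (Q(E, l) = 4*(1 - l**2) - l = (4 - 4*l**2) - l = 4 - l - 4*l**2)
Q(8, -9)*(-86 + S) = (4 - 1*(-9) - 4*(-9)**2)*(-86 + 7) = (4 + 9 - 4*81)*(-79) = (4 + 9 - 324)*(-79) = -311*(-79) = 24569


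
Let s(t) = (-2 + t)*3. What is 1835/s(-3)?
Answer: -367/3 ≈ -122.33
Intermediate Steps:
s(t) = -6 + 3*t
1835/s(-3) = 1835/(-6 + 3*(-3)) = 1835/(-6 - 9) = 1835/(-15) = 1835*(-1/15) = -367/3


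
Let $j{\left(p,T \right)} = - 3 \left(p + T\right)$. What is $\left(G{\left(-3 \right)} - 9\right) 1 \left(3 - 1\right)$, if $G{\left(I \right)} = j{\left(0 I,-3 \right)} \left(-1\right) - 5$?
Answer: $-46$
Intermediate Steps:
$j{\left(p,T \right)} = - 3 T - 3 p$ ($j{\left(p,T \right)} = - 3 \left(T + p\right) = - 3 T - 3 p$)
$G{\left(I \right)} = -14$ ($G{\left(I \right)} = \left(\left(-3\right) \left(-3\right) - 3 \cdot 0 I\right) \left(-1\right) - 5 = \left(9 - 0\right) \left(-1\right) - 5 = \left(9 + 0\right) \left(-1\right) - 5 = 9 \left(-1\right) - 5 = -9 - 5 = -14$)
$\left(G{\left(-3 \right)} - 9\right) 1 \left(3 - 1\right) = \left(-14 - 9\right) 1 \left(3 - 1\right) = - 23 \cdot 1 \cdot 2 = \left(-23\right) 2 = -46$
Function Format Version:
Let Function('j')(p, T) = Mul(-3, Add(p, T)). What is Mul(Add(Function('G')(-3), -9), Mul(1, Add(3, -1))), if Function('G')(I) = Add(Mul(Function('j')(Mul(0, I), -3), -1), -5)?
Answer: -46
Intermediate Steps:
Function('j')(p, T) = Add(Mul(-3, T), Mul(-3, p)) (Function('j')(p, T) = Mul(-3, Add(T, p)) = Add(Mul(-3, T), Mul(-3, p)))
Function('G')(I) = -14 (Function('G')(I) = Add(Mul(Add(Mul(-3, -3), Mul(-3, Mul(0, I))), -1), -5) = Add(Mul(Add(9, Mul(-3, 0)), -1), -5) = Add(Mul(Add(9, 0), -1), -5) = Add(Mul(9, -1), -5) = Add(-9, -5) = -14)
Mul(Add(Function('G')(-3), -9), Mul(1, Add(3, -1))) = Mul(Add(-14, -9), Mul(1, Add(3, -1))) = Mul(-23, Mul(1, 2)) = Mul(-23, 2) = -46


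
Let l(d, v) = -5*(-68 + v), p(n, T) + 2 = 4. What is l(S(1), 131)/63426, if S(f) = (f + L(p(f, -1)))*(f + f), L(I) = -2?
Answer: -105/21142 ≈ -0.0049664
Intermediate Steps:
p(n, T) = 2 (p(n, T) = -2 + 4 = 2)
S(f) = 2*f*(-2 + f) (S(f) = (f - 2)*(f + f) = (-2 + f)*(2*f) = 2*f*(-2 + f))
l(d, v) = 340 - 5*v
l(S(1), 131)/63426 = (340 - 5*131)/63426 = (340 - 655)*(1/63426) = -315*1/63426 = -105/21142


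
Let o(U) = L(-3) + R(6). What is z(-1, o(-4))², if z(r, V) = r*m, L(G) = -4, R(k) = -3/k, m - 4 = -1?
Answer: 9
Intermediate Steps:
m = 3 (m = 4 - 1 = 3)
o(U) = -9/2 (o(U) = -4 - 3/6 = -4 - 3*⅙ = -4 - ½ = -9/2)
z(r, V) = 3*r (z(r, V) = r*3 = 3*r)
z(-1, o(-4))² = (3*(-1))² = (-3)² = 9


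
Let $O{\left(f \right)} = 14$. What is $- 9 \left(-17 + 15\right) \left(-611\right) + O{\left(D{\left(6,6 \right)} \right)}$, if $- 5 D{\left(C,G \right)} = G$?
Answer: $-10984$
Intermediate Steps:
$D{\left(C,G \right)} = - \frac{G}{5}$
$- 9 \left(-17 + 15\right) \left(-611\right) + O{\left(D{\left(6,6 \right)} \right)} = - 9 \left(-17 + 15\right) \left(-611\right) + 14 = \left(-9\right) \left(-2\right) \left(-611\right) + 14 = 18 \left(-611\right) + 14 = -10998 + 14 = -10984$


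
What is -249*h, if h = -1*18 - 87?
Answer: 26145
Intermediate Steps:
h = -105 (h = -18 - 87 = -105)
-249*h = -249*(-105) = 26145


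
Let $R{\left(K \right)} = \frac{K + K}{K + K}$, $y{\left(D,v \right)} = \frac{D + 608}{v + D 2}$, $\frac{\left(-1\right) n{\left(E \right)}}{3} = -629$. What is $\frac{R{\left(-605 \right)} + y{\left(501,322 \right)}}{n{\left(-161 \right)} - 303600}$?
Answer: $- \frac{811}{133156004} \approx -6.0906 \cdot 10^{-6}$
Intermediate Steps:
$n{\left(E \right)} = 1887$ ($n{\left(E \right)} = \left(-3\right) \left(-629\right) = 1887$)
$y{\left(D,v \right)} = \frac{608 + D}{v + 2 D}$
$R{\left(K \right)} = 1$ ($R{\left(K \right)} = \frac{2 K}{2 K} = 2 K \frac{1}{2 K} = 1$)
$\frac{R{\left(-605 \right)} + y{\left(501,322 \right)}}{n{\left(-161 \right)} - 303600} = \frac{1 + \frac{608 + 501}{322 + 2 \cdot 501}}{1887 - 303600} = \frac{1 + \frac{1}{322 + 1002} \cdot 1109}{1887 - 303600} = \frac{1 + \frac{1}{1324} \cdot 1109}{1887 - 303600} = \frac{1 + \frac{1}{1324} \cdot 1109}{-301713} = \left(1 + \frac{1109}{1324}\right) \left(- \frac{1}{301713}\right) = \frac{2433}{1324} \left(- \frac{1}{301713}\right) = - \frac{811}{133156004}$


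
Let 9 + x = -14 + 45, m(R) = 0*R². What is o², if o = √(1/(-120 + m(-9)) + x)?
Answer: 2639/120 ≈ 21.992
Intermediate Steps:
m(R) = 0
x = 22 (x = -9 + (-14 + 45) = -9 + 31 = 22)
o = √79170/60 (o = √(1/(-120 + 0) + 22) = √(1/(-120) + 22) = √(-1/120 + 22) = √(2639/120) = √79170/60 ≈ 4.6895)
o² = (√79170/60)² = 2639/120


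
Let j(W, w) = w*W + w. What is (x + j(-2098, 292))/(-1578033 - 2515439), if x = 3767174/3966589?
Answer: 1214416937831/8118560503504 ≈ 0.14959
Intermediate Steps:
j(W, w) = w + W*w (j(W, w) = W*w + w = w + W*w)
x = 3767174/3966589 (x = 3767174*(1/3966589) = 3767174/3966589 ≈ 0.94973)
(x + j(-2098, 292))/(-1578033 - 2515439) = (3767174/3966589 + 292*(1 - 2098))/(-1578033 - 2515439) = (3767174/3966589 + 292*(-2097))/(-4093472) = (3767174/3966589 - 612324)*(-1/4093472) = -2428833875662/3966589*(-1/4093472) = 1214416937831/8118560503504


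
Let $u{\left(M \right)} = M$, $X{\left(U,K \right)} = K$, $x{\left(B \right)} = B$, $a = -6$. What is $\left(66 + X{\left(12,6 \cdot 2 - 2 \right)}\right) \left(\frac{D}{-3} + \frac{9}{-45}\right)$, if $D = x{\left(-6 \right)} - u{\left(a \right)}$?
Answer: $- \frac{76}{5} \approx -15.2$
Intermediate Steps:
$D = 0$ ($D = -6 - -6 = -6 + 6 = 0$)
$\left(66 + X{\left(12,6 \cdot 2 - 2 \right)}\right) \left(\frac{D}{-3} + \frac{9}{-45}\right) = \left(66 + \left(6 \cdot 2 - 2\right)\right) \left(\frac{0}{-3} + \frac{9}{-45}\right) = \left(66 + \left(12 - 2\right)\right) \left(0 \left(- \frac{1}{3}\right) + 9 \left(- \frac{1}{45}\right)\right) = \left(66 + 10\right) \left(0 - \frac{1}{5}\right) = 76 \left(- \frac{1}{5}\right) = - \frac{76}{5}$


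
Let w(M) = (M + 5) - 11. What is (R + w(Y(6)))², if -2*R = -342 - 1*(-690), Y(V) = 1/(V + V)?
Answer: 4661281/144 ≈ 32370.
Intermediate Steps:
Y(V) = 1/(2*V)
w(M) = -6 + M (w(M) = (5 + M) - 11 = -6 + M)
R = -174 (R = -(-342 - 1*(-690))/2 = -(-342 + 690)/2 = -½*348 = -174)
(R + w(Y(6)))² = (-174 + (-6 + (½)/6))² = (-174 + (-6 + (½)*(⅙)))² = (-174 + (-6 + 1/12))² = (-174 - 71/12)² = (-2159/12)² = 4661281/144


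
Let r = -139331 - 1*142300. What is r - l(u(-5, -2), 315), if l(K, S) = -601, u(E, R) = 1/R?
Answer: -281030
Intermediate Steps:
r = -281631 (r = -139331 - 142300 = -281631)
r - l(u(-5, -2), 315) = -281631 - 1*(-601) = -281631 + 601 = -281030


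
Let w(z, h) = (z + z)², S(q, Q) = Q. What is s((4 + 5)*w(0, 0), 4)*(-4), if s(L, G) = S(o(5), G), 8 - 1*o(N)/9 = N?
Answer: -16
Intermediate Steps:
o(N) = 72 - 9*N
w(z, h) = 4*z² (w(z, h) = (2*z)² = 4*z²)
s(L, G) = G
s((4 + 5)*w(0, 0), 4)*(-4) = 4*(-4) = -16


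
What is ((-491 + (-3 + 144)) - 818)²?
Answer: 1364224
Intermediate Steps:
((-491 + (-3 + 144)) - 818)² = ((-491 + 141) - 818)² = (-350 - 818)² = (-1168)² = 1364224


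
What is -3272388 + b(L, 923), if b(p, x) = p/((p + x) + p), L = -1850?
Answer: -9087419626/2777 ≈ -3.2724e+6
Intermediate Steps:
b(p, x) = p/(x + 2*p)
-3272388 + b(L, 923) = -3272388 - 1850/(923 + 2*(-1850)) = -3272388 - 1850/(923 - 3700) = -3272388 - 1850/(-2777) = -3272388 - 1850*(-1/2777) = -3272388 + 1850/2777 = -9087419626/2777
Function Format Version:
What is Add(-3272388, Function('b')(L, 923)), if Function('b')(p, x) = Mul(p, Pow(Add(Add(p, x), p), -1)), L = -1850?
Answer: Rational(-9087419626, 2777) ≈ -3.2724e+6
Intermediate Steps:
Function('b')(p, x) = Mul(p, Pow(Add(x, Mul(2, p)), -1))
Add(-3272388, Function('b')(L, 923)) = Add(-3272388, Mul(-1850, Pow(Add(923, Mul(2, -1850)), -1))) = Add(-3272388, Mul(-1850, Pow(Add(923, -3700), -1))) = Add(-3272388, Mul(-1850, Pow(-2777, -1))) = Add(-3272388, Mul(-1850, Rational(-1, 2777))) = Add(-3272388, Rational(1850, 2777)) = Rational(-9087419626, 2777)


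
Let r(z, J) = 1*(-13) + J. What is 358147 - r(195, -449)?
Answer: 358609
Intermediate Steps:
r(z, J) = -13 + J
358147 - r(195, -449) = 358147 - (-13 - 449) = 358147 - 1*(-462) = 358147 + 462 = 358609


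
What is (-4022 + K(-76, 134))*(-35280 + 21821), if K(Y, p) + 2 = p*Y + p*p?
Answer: -50444332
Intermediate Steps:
K(Y, p) = -2 + p**2 + Y*p (K(Y, p) = -2 + (p*Y + p*p) = -2 + (Y*p + p**2) = -2 + (p**2 + Y*p) = -2 + p**2 + Y*p)
(-4022 + K(-76, 134))*(-35280 + 21821) = (-4022 + (-2 + 134**2 - 76*134))*(-35280 + 21821) = (-4022 + (-2 + 17956 - 10184))*(-13459) = (-4022 + 7770)*(-13459) = 3748*(-13459) = -50444332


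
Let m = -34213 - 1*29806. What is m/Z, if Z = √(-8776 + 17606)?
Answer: -64019*√8830/8830 ≈ -681.28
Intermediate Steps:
Z = √8830 ≈ 93.968
m = -64019 (m = -34213 - 29806 = -64019)
m/Z = -64019*√8830/8830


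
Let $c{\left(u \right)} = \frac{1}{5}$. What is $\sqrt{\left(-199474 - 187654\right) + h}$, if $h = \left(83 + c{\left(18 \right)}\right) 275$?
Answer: $6 i \sqrt{10118} \approx 603.53 i$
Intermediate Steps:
$c{\left(u \right)} = \frac{1}{5}$
$h = 22880$ ($h = \left(83 + \frac{1}{5}\right) 275 = \frac{416}{5} \cdot 275 = 22880$)
$\sqrt{\left(-199474 - 187654\right) + h} = \sqrt{\left(-199474 - 187654\right) + 22880} = \sqrt{-387128 + 22880} = \sqrt{-364248} = 6 i \sqrt{10118}$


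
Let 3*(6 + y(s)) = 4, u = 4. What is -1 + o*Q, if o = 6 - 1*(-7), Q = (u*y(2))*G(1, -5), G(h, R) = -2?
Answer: 1453/3 ≈ 484.33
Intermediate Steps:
y(s) = -14/3 (y(s) = -6 + (⅓)*4 = -6 + 4/3 = -14/3)
Q = 112/3 (Q = (4*(-14/3))*(-2) = -56/3*(-2) = 112/3 ≈ 37.333)
o = 13 (o = 6 + 7 = 13)
-1 + o*Q = -1 + 13*(112/3) = -1 + 1456/3 = 1453/3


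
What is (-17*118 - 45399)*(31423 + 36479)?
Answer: -3218894310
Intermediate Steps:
(-17*118 - 45399)*(31423 + 36479) = (-2006 - 45399)*67902 = -47405*67902 = -3218894310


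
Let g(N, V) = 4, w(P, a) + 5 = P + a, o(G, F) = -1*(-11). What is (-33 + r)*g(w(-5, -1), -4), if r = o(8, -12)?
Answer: -88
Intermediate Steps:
o(G, F) = 11
w(P, a) = -5 + P + a (w(P, a) = -5 + (P + a) = -5 + P + a)
r = 11
(-33 + r)*g(w(-5, -1), -4) = (-33 + 11)*4 = -22*4 = -88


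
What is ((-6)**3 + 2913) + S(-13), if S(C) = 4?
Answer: 2701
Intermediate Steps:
((-6)**3 + 2913) + S(-13) = ((-6)**3 + 2913) + 4 = (-216 + 2913) + 4 = 2697 + 4 = 2701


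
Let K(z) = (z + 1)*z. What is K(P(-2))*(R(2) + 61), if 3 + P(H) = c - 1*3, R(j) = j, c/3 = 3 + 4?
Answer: 15120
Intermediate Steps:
c = 21 (c = 3*(3 + 4) = 3*7 = 21)
P(H) = 15 (P(H) = -3 + (21 - 1*3) = -3 + (21 - 3) = -3 + 18 = 15)
K(z) = z*(1 + z) (K(z) = (1 + z)*z = z*(1 + z))
K(P(-2))*(R(2) + 61) = (15*(1 + 15))*(2 + 61) = (15*16)*63 = 240*63 = 15120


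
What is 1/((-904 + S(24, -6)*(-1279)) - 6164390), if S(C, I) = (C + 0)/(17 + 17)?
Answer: -17/104825346 ≈ -1.6217e-7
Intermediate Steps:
S(C, I) = C/34
1/((-904 + S(24, -6)*(-1279)) - 6164390) = 1/((-904 + ((1/34)*24)*(-1279)) - 6164390) = 1/((-904 + (12/17)*(-1279)) - 6164390) = 1/((-904 - 15348/17) - 6164390) = 1/(-30716/17 - 6164390) = 1/(-104825346/17) = -17/104825346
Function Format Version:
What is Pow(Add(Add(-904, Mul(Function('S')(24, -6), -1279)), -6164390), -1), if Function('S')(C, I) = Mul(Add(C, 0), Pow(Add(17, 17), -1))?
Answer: Rational(-17, 104825346) ≈ -1.6217e-7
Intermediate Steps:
Function('S')(C, I) = Mul(Rational(1, 34), C) (Function('S')(C, I) = Mul(C, Pow(34, -1)) = Mul(C, Rational(1, 34)) = Mul(Rational(1, 34), C))
Pow(Add(Add(-904, Mul(Function('S')(24, -6), -1279)), -6164390), -1) = Pow(Add(Add(-904, Mul(Mul(Rational(1, 34), 24), -1279)), -6164390), -1) = Pow(Add(Add(-904, Mul(Rational(12, 17), -1279)), -6164390), -1) = Pow(Add(Add(-904, Rational(-15348, 17)), -6164390), -1) = Pow(Add(Rational(-30716, 17), -6164390), -1) = Pow(Rational(-104825346, 17), -1) = Rational(-17, 104825346)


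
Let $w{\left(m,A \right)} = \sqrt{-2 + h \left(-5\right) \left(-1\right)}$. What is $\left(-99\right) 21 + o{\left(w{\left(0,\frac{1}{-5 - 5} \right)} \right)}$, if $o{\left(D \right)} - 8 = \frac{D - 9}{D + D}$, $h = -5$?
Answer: $- \frac{4141}{2} + \frac{i \sqrt{3}}{2} \approx -2070.5 + 0.86602 i$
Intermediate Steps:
$w{\left(m,A \right)} = 3 i \sqrt{3}$ ($w{\left(m,A \right)} = \sqrt{-2 + \left(-5\right) \left(-5\right) \left(-1\right)} = \sqrt{-2 + 25 \left(-1\right)} = \sqrt{-2 - 25} = \sqrt{-27} = 3 i \sqrt{3}$)
$o{\left(D \right)} = 8 + \frac{-9 + D}{2 D}$ ($o{\left(D \right)} = 8 + \frac{D - 9}{D + D} = 8 + \frac{-9 + D}{2 D}$)
$\left(-99\right) 21 + o{\left(w{\left(0,\frac{1}{-5 - 5} \right)} \right)} = \left(-99\right) 21 + \frac{-9 + 17 \cdot 3 i \sqrt{3}}{2 \cdot 3 i \sqrt{3}} = -2079 + \frac{- \frac{i \sqrt{3}}{9} \left(-9 + 51 i \sqrt{3}\right)}{2} = -2079 - \frac{i \sqrt{3} \left(-9 + 51 i \sqrt{3}\right)}{18}$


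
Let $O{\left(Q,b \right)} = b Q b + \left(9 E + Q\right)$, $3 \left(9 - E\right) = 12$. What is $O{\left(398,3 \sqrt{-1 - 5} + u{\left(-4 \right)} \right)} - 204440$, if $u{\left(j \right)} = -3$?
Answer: $-221907 - 7164 i \sqrt{6} \approx -2.2191 \cdot 10^{5} - 17548.0 i$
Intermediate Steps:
$E = 5$ ($E = 9 - 4 = 5$)
$O{\left(Q,b \right)} = 45 + Q + Q b^{2}$ ($O{\left(Q,b \right)} = b Q b + \left(9 \cdot 5 + Q\right) = Q b b + \left(45 + Q\right) = Q b^{2} + \left(45 + Q\right) = 45 + Q + Q b^{2}$)
$O{\left(398,3 \sqrt{-1 - 5} + u{\left(-4 \right)} \right)} - 204440 = \left(45 + 398 + 398 \left(3 \sqrt{-1 - 5} - 3\right)^{2}\right) - 204440 = \left(45 + 398 + 398 \left(3 \sqrt{-6} - 3\right)^{2}\right) - 204440 = \left(45 + 398 + 398 \left(3 i \sqrt{6} - 3\right)^{2}\right) - 204440 = \left(45 + 398 + 398 \left(-3 + 3 i \sqrt{6}\right)^{2}\right) - 204440 = \left(443 + 398 \left(-3 + 3 i \sqrt{6}\right)^{2}\right) - 204440 = -203997 + 398 \left(-3 + 3 i \sqrt{6}\right)^{2}$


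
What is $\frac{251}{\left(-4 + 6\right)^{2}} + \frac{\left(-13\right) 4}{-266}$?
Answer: $\frac{33487}{532} \approx 62.945$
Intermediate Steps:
$\frac{251}{\left(-4 + 6\right)^{2}} + \frac{\left(-13\right) 4}{-266} = \frac{251}{2^{2}} - - \frac{26}{133} = \frac{251}{4} + \frac{26}{133} = \frac{33487}{532}$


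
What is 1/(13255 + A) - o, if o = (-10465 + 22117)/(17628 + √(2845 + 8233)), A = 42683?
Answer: -5744717955211/8690955773514 + 5826*√11078/155367653 ≈ -0.65705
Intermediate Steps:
o = 11652/(17628 + √11078) ≈ 0.65707
1/(13255 + A) - o = 1/(13255 + 42683) - (102700728/155367653 - 5826*√11078/155367653) = 1/55938 + (-102700728/155367653 + 5826*√11078/155367653) = -5744717955211/8690955773514 + 5826*√11078/155367653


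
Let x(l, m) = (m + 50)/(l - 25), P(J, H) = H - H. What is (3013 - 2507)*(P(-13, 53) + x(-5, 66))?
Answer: -29348/15 ≈ -1956.5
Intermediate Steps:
P(J, H) = 0
x(l, m) = (50 + m)/(-25 + l)
(3013 - 2507)*(P(-13, 53) + x(-5, 66)) = (3013 - 2507)*(0 + (50 + 66)/(-25 - 5)) = 506*(0 + 116/(-30)) = 506*(0 - 1/30*116) = 506*(0 - 58/15) = 506*(-58/15) = -29348/15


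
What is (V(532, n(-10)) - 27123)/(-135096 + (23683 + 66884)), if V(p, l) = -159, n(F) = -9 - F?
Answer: 9094/14843 ≈ 0.61268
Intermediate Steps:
(V(532, n(-10)) - 27123)/(-135096 + (23683 + 66884)) = (-159 - 27123)/(-135096 + (23683 + 66884)) = -27282/(-135096 + 90567) = -27282/(-44529) = -27282*(-1/44529) = 9094/14843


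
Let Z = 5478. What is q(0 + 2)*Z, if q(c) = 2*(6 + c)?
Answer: 87648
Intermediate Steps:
q(c) = 12 + 2*c
q(0 + 2)*Z = (12 + 2*(0 + 2))*5478 = (12 + 2*2)*5478 = (12 + 4)*5478 = 16*5478 = 87648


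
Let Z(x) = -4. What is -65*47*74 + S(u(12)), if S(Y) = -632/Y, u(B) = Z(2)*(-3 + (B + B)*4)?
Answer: -21024352/93 ≈ -2.2607e+5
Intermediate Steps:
u(B) = 12 - 32*B (u(B) = -4*(-3 + (B + B)*4) = -4*(-3 + (2*B)*4) = -4*(-3 + 8*B) = 12 - 32*B)
-65*47*74 + S(u(12)) = -65*47*74 - 632/(12 - 32*12) = -3055*74 - 632/(12 - 384) = -226070 - 632/(-372) = -226070 - 632*(-1/372) = -226070 + 158/93 = -21024352/93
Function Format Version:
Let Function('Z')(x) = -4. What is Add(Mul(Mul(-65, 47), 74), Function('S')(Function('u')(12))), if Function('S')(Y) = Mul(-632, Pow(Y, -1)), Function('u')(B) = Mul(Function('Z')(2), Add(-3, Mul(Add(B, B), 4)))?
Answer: Rational(-21024352, 93) ≈ -2.2607e+5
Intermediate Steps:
Function('u')(B) = Add(12, Mul(-32, B)) (Function('u')(B) = Mul(-4, Add(-3, Mul(Add(B, B), 4))) = Mul(-4, Add(-3, Mul(Mul(2, B), 4))) = Mul(-4, Add(-3, Mul(8, B))) = Add(12, Mul(-32, B)))
Add(Mul(Mul(-65, 47), 74), Function('S')(Function('u')(12))) = Add(Mul(Mul(-65, 47), 74), Mul(-632, Pow(Add(12, Mul(-32, 12)), -1))) = Add(Mul(-3055, 74), Mul(-632, Pow(Add(12, -384), -1))) = Add(-226070, Mul(-632, Pow(-372, -1))) = Add(-226070, Mul(-632, Rational(-1, 372))) = Add(-226070, Rational(158, 93)) = Rational(-21024352, 93)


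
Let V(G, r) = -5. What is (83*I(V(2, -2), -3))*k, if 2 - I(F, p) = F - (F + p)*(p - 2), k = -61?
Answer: -237961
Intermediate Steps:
I(F, p) = 2 - F + (-2 + p)*(F + p) (I(F, p) = 2 - (F - (F + p)*(p - 2)) = 2 - (F - (F + p)*(-2 + p)) = 2 - (F - (-2 + p)*(F + p)) = 2 + (-F + (-2 + p)*(F + p)) = 2 - F + (-2 + p)*(F + p))
(83*I(V(2, -2), -3))*k = (83*(2 + (-3)² - 3*(-5) - 2*(-3) - 5*(-3)))*(-61) = (83*(2 + 9 + 15 + 6 + 15))*(-61) = (83*47)*(-61) = 3901*(-61) = -237961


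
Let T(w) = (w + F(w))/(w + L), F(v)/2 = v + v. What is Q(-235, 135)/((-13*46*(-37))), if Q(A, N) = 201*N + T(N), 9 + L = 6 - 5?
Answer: 132570/108077 ≈ 1.2266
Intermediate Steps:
L = -8 (L = -9 + (6 - 5) = -9 + 1 = -8)
F(v) = 4*v (F(v) = 2*(v + v) = 2*(2*v) = 4*v)
T(w) = 5*w/(-8 + w) (T(w) = (w + 4*w)/(w - 8) = (5*w)/(-8 + w) = 5*w/(-8 + w))
Q(A, N) = 201*N + 5*N/(-8 + N)
Q(-235, 135)/((-13*46*(-37))) = (135*(-1603 + 201*135)/(-8 + 135))/((-13*46*(-37))) = (135*(-1603 + 27135)/127)/((-598*(-37))) = (135*(1/127)*25532)/22126 = (3446820/127)*(1/22126) = 132570/108077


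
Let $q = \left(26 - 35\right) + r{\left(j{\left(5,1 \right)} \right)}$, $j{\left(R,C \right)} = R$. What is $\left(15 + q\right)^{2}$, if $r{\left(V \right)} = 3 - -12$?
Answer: $441$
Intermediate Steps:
$r{\left(V \right)} = 15$ ($r{\left(V \right)} = 3 + 12 = 15$)
$q = 6$ ($q = \left(26 - 35\right) + 15 = -9 + 15 = 6$)
$\left(15 + q\right)^{2} = \left(15 + 6\right)^{2} = 21^{2} = 441$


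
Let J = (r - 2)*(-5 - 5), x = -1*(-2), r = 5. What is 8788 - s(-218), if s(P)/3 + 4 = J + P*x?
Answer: 10198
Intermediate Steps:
x = 2
J = -30 (J = (5 - 2)*(-5 - 5) = 3*(-10) = -30)
s(P) = -102 + 6*P (s(P) = -12 + 3*(-30 + P*2) = -12 + 3*(-30 + 2*P) = -12 + (-90 + 6*P) = -102 + 6*P)
8788 - s(-218) = 8788 - (-102 + 6*(-218)) = 8788 - (-102 - 1308) = 8788 - 1*(-1410) = 8788 + 1410 = 10198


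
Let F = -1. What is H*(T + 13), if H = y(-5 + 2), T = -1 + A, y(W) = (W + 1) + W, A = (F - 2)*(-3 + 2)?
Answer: -75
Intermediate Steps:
A = 3 (A = (-1 - 2)*(-3 + 2) = -3*(-1) = 3)
y(W) = 1 + 2*W (y(W) = (1 + W) + W = 1 + 2*W)
T = 2 (T = -1 + 3 = 2)
H = -5 (H = 1 + 2*(-5 + 2) = 1 + 2*(-3) = 1 - 6 = -5)
H*(T + 13) = -5*(2 + 13) = -5*15 = -75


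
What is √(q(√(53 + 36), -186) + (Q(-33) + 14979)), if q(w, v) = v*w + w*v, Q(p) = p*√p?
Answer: √(14979 - 372*√89 - 33*I*√33) ≈ 107.1 - 0.885*I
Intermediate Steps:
Q(p) = p^(3/2)
q(w, v) = 2*v*w (q(w, v) = v*w + v*w = 2*v*w)
√(q(√(53 + 36), -186) + (Q(-33) + 14979)) = √(2*(-186)*√(53 + 36) + ((-33)^(3/2) + 14979)) = √(2*(-186)*√89 + (-33*I*√33 + 14979)) = √(-372*√89 + (14979 - 33*I*√33)) = √(14979 - 372*√89 - 33*I*√33)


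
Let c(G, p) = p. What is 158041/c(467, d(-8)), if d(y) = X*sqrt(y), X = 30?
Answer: -158041*I*sqrt(2)/120 ≈ -1862.5*I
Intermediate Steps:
d(y) = 30*sqrt(y)
158041/c(467, d(-8)) = 158041/((30*sqrt(-8))) = 158041/((30*(2*I*sqrt(2)))) = 158041/((60*I*sqrt(2))) = 158041*(-I*sqrt(2)/120) = -158041*I*sqrt(2)/120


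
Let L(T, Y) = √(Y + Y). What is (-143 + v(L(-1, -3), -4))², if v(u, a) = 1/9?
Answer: 1653796/81 ≈ 20417.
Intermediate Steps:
L(T, Y) = √2*√Y (L(T, Y) = √(2*Y) = √2*√Y)
v(u, a) = ⅑
(-143 + v(L(-1, -3), -4))² = (-143 + ⅑)² = (-1286/9)² = 1653796/81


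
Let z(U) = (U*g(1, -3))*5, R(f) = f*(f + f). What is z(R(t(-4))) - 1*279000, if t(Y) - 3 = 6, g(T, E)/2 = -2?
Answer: -282240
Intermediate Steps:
g(T, E) = -4 (g(T, E) = 2*(-2) = -4)
t(Y) = 9 (t(Y) = 3 + 6 = 9)
R(f) = 2*f² (R(f) = f*(2*f) = 2*f²)
z(U) = -20*U (z(U) = (U*(-4))*5 = -4*U*5 = -20*U)
z(R(t(-4))) - 1*279000 = -40*9² - 1*279000 = -40*81 - 279000 = -20*162 - 279000 = -3240 - 279000 = -282240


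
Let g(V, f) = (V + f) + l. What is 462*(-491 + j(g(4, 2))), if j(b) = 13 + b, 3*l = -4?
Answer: -218680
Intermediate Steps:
l = -4/3 (l = (1/3)*(-4) = -4/3 ≈ -1.3333)
g(V, f) = -4/3 + V + f (g(V, f) = (V + f) - 4/3 = -4/3 + V + f)
462*(-491 + j(g(4, 2))) = 462*(-491 + (13 + (-4/3 + 4 + 2))) = 462*(-491 + (13 + 14/3)) = 462*(-491 + 53/3) = 462*(-1420/3) = -218680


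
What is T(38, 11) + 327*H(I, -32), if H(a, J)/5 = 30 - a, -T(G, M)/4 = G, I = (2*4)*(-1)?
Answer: 61978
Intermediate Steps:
I = -8 (I = 8*(-1) = -8)
T(G, M) = -4*G
H(a, J) = 150 - 5*a (H(a, J) = 5*(30 - a) = 150 - 5*a)
T(38, 11) + 327*H(I, -32) = -4*38 + 327*(150 - 5*(-8)) = -152 + 327*(150 + 40) = -152 + 327*190 = -152 + 62130 = 61978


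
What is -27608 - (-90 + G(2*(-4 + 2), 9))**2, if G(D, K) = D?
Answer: -36444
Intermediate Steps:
-27608 - (-90 + G(2*(-4 + 2), 9))**2 = -27608 - (-90 + 2*(-4 + 2))**2 = -27608 - (-90 + 2*(-2))**2 = -27608 - (-90 - 4)**2 = -27608 - 1*(-94)**2 = -27608 - 1*8836 = -27608 - 8836 = -36444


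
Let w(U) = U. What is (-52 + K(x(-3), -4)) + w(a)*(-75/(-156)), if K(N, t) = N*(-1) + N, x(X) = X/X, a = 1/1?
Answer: -2679/52 ≈ -51.519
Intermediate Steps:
a = 1
x(X) = 1
K(N, t) = 0 (K(N, t) = -N + N = 0)
(-52 + K(x(-3), -4)) + w(a)*(-75/(-156)) = (-52 + 0) + 1*(-75/(-156)) = -52 + 1*(-75*(-1/156)) = -52 + 1*(25/52) = -52 + 25/52 = -2679/52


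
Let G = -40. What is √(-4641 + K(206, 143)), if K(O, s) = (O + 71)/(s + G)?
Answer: I*√49207838/103 ≈ 68.105*I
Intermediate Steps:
K(O, s) = (71 + O)/(-40 + s) (K(O, s) = (O + 71)/(s - 40) = (71 + O)/(-40 + s))
√(-4641 + K(206, 143)) = √(-4641 + (71 + 206)/(-40 + 143)) = √(-4641 + 277/103) = √(-477746/103) = I*√49207838/103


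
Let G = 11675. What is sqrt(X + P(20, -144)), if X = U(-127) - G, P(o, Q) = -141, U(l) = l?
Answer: 3*I*sqrt(1327) ≈ 109.28*I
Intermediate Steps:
X = -11802 (X = -127 - 1*11675 = -127 - 11675 = -11802)
sqrt(X + P(20, -144)) = sqrt(-11802 - 141) = sqrt(-11943) = 3*I*sqrt(1327)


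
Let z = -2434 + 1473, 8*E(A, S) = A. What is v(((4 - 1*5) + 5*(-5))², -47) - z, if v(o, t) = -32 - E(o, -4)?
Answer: 1689/2 ≈ 844.50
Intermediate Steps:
E(A, S) = A/8
v(o, t) = -32 - o/8
z = -961
v(((4 - 1*5) + 5*(-5))², -47) - z = (-32 - ((4 - 1*5) + 5*(-5))²/8) - 1*(-961) = (-32 - ((4 - 5) - 25)²/8) + 961 = (-32 - (-1 - 25)²/8) + 961 = (-32 - ⅛*(-26)²) + 961 = (-32 - ⅛*676) + 961 = (-32 - 169/2) + 961 = -233/2 + 961 = 1689/2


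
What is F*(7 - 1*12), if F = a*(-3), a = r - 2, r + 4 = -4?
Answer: -150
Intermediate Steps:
r = -8 (r = -4 - 4 = -8)
a = -10 (a = -8 - 2 = -10)
F = 30 (F = -10*(-3) = 30)
F*(7 - 1*12) = 30*(7 - 1*12) = 30*(7 - 12) = 30*(-5) = -150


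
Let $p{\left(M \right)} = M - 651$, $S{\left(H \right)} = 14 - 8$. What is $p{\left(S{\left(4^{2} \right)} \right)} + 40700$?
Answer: $40055$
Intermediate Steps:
$S{\left(H \right)} = 6$
$p{\left(M \right)} = -651 + M$
$p{\left(S{\left(4^{2} \right)} \right)} + 40700 = \left(-651 + 6\right) + 40700 = -645 + 40700 = 40055$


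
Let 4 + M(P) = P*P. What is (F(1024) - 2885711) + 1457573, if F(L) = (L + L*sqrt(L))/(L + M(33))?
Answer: -1003969750/703 ≈ -1.4281e+6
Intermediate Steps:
M(P) = -4 + P**2 (M(P) = -4 + P*P = -4 + P**2)
F(L) = (L + L**(3/2))/(1085 + L) (F(L) = (L + L*sqrt(L))/(L + (-4 + 33**2)) = (L + L**(3/2))/(L + (-4 + 1089)) = (L + L**(3/2))/(L + 1085) = (L + L**(3/2))/(1085 + L))
(F(1024) - 2885711) + 1457573 = ((1024 + 1024**(3/2))/(1085 + 1024) - 2885711) + 1457573 = ((1024 + 32768)/2109 - 2885711) + 1457573 = ((1/2109)*33792 - 2885711) + 1457573 = (11264/703 - 2885711) + 1457573 = -2028643569/703 + 1457573 = -1003969750/703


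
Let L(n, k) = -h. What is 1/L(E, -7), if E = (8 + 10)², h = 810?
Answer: -1/810 ≈ -0.0012346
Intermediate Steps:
E = 324 (E = 18² = 324)
L(n, k) = -810 (L(n, k) = -1*810 = -810)
1/L(E, -7) = 1/(-810) = -1/810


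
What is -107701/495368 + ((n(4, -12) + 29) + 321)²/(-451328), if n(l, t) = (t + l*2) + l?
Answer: -3415345529/6986670272 ≈ -0.48884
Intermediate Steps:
n(l, t) = t + 3*l (n(l, t) = (t + 2*l) + l = t + 3*l)
-107701/495368 + ((n(4, -12) + 29) + 321)²/(-451328) = -107701/495368 + (((-12 + 3*4) + 29) + 321)²/(-451328) = -107701*1/495368 + (((-12 + 12) + 29) + 321)²*(-1/451328) = -107701/495368 + ((0 + 29) + 321)²*(-1/451328) = -107701/495368 + (29 + 321)²*(-1/451328) = -107701/495368 + 350²*(-1/451328) = -107701/495368 + 122500*(-1/451328) = -107701/495368 - 30625/112832 = -3415345529/6986670272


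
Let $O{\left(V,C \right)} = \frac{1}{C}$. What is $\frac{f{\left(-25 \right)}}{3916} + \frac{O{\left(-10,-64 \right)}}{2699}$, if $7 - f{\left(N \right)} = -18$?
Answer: $\frac{1078621}{169108544} \approx 0.0063783$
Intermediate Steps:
$f{\left(N \right)} = 25$ ($f{\left(N \right)} = 7 - -18 = 7 + 18 = 25$)
$\frac{f{\left(-25 \right)}}{3916} + \frac{O{\left(-10,-64 \right)}}{2699} = \frac{25}{3916} + \frac{1}{\left(-64\right) 2699} = 25 \cdot \frac{1}{3916} - \frac{1}{172736} = \frac{25}{3916} - \frac{1}{172736} = \frac{1078621}{169108544}$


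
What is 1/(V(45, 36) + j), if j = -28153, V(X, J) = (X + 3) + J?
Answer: -1/28069 ≈ -3.5626e-5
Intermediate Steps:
V(X, J) = 3 + J + X (V(X, J) = (3 + X) + J = 3 + J + X)
1/(V(45, 36) + j) = 1/((3 + 36 + 45) - 28153) = 1/(84 - 28153) = 1/(-28069) = -1/28069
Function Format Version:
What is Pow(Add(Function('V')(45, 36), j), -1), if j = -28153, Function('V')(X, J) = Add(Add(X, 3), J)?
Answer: Rational(-1, 28069) ≈ -3.5626e-5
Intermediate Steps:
Function('V')(X, J) = Add(3, J, X) (Function('V')(X, J) = Add(Add(3, X), J) = Add(3, J, X))
Pow(Add(Function('V')(45, 36), j), -1) = Pow(Add(Add(3, 36, 45), -28153), -1) = Pow(Add(84, -28153), -1) = Pow(-28069, -1) = Rational(-1, 28069)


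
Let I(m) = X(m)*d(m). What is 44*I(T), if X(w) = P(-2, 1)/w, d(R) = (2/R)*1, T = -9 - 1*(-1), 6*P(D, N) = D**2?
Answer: 11/12 ≈ 0.91667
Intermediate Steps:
P(D, N) = D**2/6
T = -8 (T = -9 + 1 = -8)
d(R) = 2/R
X(w) = 2/(3*w) (X(w) = ((1/6)*(-2)**2)/w = ((1/6)*4)/w = 2/(3*w))
I(m) = 4/(3*m**2) (I(m) = (2/(3*m))*(2/m) = 4/(3*m**2))
44*I(T) = 44*((4/3)/(-8)**2) = 44*((4/3)*(1/64)) = 44*(1/48) = 11/12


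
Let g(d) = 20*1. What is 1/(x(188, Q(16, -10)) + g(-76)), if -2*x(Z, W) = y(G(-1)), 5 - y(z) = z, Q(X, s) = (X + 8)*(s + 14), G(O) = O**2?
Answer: 1/18 ≈ 0.055556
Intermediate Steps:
Q(X, s) = (8 + X)*(14 + s)
g(d) = 20
y(z) = 5 - z
x(Z, W) = -2 (x(Z, W) = -(5 - 1*(-1)**2)/2 = -(5 - 1*1)/2 = -(5 - 1)/2 = -1/2*4 = -2)
1/(x(188, Q(16, -10)) + g(-76)) = 1/(-2 + 20) = 1/18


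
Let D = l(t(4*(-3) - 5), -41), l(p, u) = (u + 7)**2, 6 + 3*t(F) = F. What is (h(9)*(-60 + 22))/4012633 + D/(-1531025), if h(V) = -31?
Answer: -2835056298/6143441438825 ≈ -0.00046148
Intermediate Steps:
t(F) = -2 + F/3
l(p, u) = (7 + u)**2
D = 1156 (D = (7 - 41)**2 = (-34)**2 = 1156)
(h(9)*(-60 + 22))/4012633 + D/(-1531025) = -31*(-60 + 22)/4012633 + 1156/(-1531025) = -31*(-38)*(1/4012633) + 1156*(-1/1531025) = 1178*(1/4012633) - 1156/1531025 = 1178/4012633 - 1156/1531025 = -2835056298/6143441438825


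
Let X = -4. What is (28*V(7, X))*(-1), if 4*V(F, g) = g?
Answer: 28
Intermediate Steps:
V(F, g) = g/4
(28*V(7, X))*(-1) = (28*((1/4)*(-4)))*(-1) = (28*(-1))*(-1) = -28*(-1) = 28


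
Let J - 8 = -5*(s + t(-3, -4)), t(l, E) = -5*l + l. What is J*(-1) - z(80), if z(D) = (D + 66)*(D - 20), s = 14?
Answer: -8638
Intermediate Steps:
z(D) = (-20 + D)*(66 + D) (z(D) = (66 + D)*(-20 + D) = (-20 + D)*(66 + D))
t(l, E) = -4*l
J = -122 (J = 8 - 5*(14 - 4*(-3)) = 8 - 5*(14 + 12) = 8 - 5*26 = 8 - 130 = -122)
J*(-1) - z(80) = -122*(-1) - (-1320 + 80**2 + 46*80) = 122 - (-1320 + 6400 + 3680) = 122 - 1*8760 = 122 - 8760 = -8638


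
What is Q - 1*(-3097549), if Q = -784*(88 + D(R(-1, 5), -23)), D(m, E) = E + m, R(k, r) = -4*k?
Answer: 3043453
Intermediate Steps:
Q = -54096 (Q = -784*(88 + (-23 - 4*(-1))) = -784*(88 + (-23 + 4)) = -784*(88 - 19) = -784*69 = -54096)
Q - 1*(-3097549) = -54096 - 1*(-3097549) = -54096 + 3097549 = 3043453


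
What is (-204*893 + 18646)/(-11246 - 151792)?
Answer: 81763/81519 ≈ 1.0030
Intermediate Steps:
(-204*893 + 18646)/(-11246 - 151792) = (-182172 + 18646)/(-163038) = -163526*(-1/163038) = 81763/81519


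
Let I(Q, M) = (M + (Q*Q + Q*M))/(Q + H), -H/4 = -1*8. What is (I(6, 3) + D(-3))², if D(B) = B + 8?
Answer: 169/4 ≈ 42.250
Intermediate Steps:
H = 32 (H = -(-4)*8 = -4*(-8) = 32)
D(B) = 8 + B
I(Q, M) = (M + Q² + M*Q)/(32 + Q) (I(Q, M) = (M + (Q*Q + Q*M))/(Q + 32) = (M + (Q² + M*Q))/(32 + Q) = (M + Q² + M*Q)/(32 + Q))
(I(6, 3) + D(-3))² = ((3 + 6² + 3*6)/(32 + 6) + (8 - 3))² = ((3 + 36 + 18)/38 + 5)² = ((1/38)*57 + 5)² = (3/2 + 5)² = (13/2)² = 169/4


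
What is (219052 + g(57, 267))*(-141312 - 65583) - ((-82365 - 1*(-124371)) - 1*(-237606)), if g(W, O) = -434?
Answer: -45231250722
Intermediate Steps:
(219052 + g(57, 267))*(-141312 - 65583) - ((-82365 - 1*(-124371)) - 1*(-237606)) = (219052 - 434)*(-141312 - 65583) - ((-82365 - 1*(-124371)) - 1*(-237606)) = 218618*(-206895) - ((-82365 + 124371) + 237606) = -45230971110 - (42006 + 237606) = -45230971110 - 1*279612 = -45230971110 - 279612 = -45231250722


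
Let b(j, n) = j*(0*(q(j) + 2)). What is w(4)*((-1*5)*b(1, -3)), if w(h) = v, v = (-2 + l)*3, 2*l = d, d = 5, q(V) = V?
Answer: 0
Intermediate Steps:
l = 5/2 (l = (1/2)*5 = 5/2 ≈ 2.5000)
v = 3/2 (v = (-2 + 5/2)*3 = (1/2)*3 = 3/2 ≈ 1.5000)
w(h) = 3/2
b(j, n) = 0 (b(j, n) = j*(0*(j + 2)) = j*(0*(2 + j)) = j*0 = 0)
w(4)*((-1*5)*b(1, -3)) = 3*(-1*5*0)/2 = 3*(-5*0)/2 = (3/2)*0 = 0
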